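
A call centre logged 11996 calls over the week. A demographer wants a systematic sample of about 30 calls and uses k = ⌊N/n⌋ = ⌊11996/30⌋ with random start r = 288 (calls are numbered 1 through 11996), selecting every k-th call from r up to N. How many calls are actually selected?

k = ⌊11996/30⌋ = 399
Achieved size = ⌊(11996 − 288)/399⌋ + 1 = ⌊11708/399⌋ + 1 = 29 + 1 = 30
(last selection: 288 + 29×399 = 11859 ≤ 11996; next would be 12258 > 11996)

30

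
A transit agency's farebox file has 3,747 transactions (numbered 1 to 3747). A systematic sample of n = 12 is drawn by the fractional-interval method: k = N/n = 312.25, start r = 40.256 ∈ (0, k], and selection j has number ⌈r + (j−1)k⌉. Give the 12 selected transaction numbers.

j=1: r + 0k = 40.256 → ⌈·⌉ = 41
j=2: r + 1k = 352.506 → ⌈·⌉ = 353
j=3: r + 2k = 664.756 → ⌈·⌉ = 665
j=4: r + 3k = 977.006 → ⌈·⌉ = 978
j=5: r + 4k = 1289.256 → ⌈·⌉ = 1290
j=6: r + 5k = 1601.506 → ⌈·⌉ = 1602
j=7: r + 6k = 1913.756 → ⌈·⌉ = 1914
j=8: r + 7k = 2226.006 → ⌈·⌉ = 2227
j=9: r + 8k = 2538.256 → ⌈·⌉ = 2539
j=10: r + 9k = 2850.506 → ⌈·⌉ = 2851
j=11: r + 10k = 3162.756 → ⌈·⌉ = 3163
j=12: r + 11k = 3475.006 → ⌈·⌉ = 3476

41, 353, 665, 978, 1290, 1602, 1914, 2227, 2539, 2851, 3163, 3476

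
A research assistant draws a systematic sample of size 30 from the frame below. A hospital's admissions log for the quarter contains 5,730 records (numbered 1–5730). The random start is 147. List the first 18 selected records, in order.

k = N/n = 5730/30 = 191
record 1: 147
record 2: 147 + 191 = 338
record 3: 338 + 191 = 529
record 4: 529 + 191 = 720
record 5: 720 + 191 = 911
record 6: 911 + 191 = 1102
record 7: 1102 + 191 = 1293
record 8: 1293 + 191 = 1484
record 9: 1484 + 191 = 1675
record 10: 1675 + 191 = 1866
record 11: 1866 + 191 = 2057
record 12: 2057 + 191 = 2248
record 13: 2248 + 191 = 2439
record 14: 2439 + 191 = 2630
record 15: 2630 + 191 = 2821
record 16: 2821 + 191 = 3012
record 17: 3012 + 191 = 3203
record 18: 3203 + 191 = 3394

147, 338, 529, 720, 911, 1102, 1293, 1484, 1675, 1866, 2057, 2248, 2439, 2630, 2821, 3012, 3203, 3394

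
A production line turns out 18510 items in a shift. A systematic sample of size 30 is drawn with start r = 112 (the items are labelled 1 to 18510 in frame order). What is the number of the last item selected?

k = 18510/30 = 617
30th selection = r + (30−1)·k = 112 + 29×617 = 112 + 17893 = 18005

18005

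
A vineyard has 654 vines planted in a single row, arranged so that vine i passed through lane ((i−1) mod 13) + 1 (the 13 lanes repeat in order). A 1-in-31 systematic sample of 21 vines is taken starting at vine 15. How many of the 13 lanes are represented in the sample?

Consecutive selections differ by k = 31, so their lane numbers differ by 31 mod 13 = 5.
gcd(31, 13) = 1, so the sample visits 13/1 = 13 distinct residues mod 13.
Start 15 is lane 2; the lanes hit are 1, 2, 3, 4, 5, 6, 7, 8, 9, 10, 11, 12, 13.

13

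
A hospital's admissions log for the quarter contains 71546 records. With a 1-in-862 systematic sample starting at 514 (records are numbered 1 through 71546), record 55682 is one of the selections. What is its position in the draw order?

k = 862
position = (55682 − 514)/862 + 1 = 55168/862 + 1 = 64 + 1 = 65

65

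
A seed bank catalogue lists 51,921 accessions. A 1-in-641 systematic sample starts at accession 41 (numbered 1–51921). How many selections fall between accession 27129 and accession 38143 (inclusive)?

17

k = 641
First selection ≥ 27129: 41 + ⌈(27129−41)/641⌉·641 = 41 + 43×641 = 27604
Last selection ≤ 38143: 41 + ⌊(38143−41)/641⌋·641 = 41 + 59×641 = 37860
Count = 59 − 43 + 1 = 17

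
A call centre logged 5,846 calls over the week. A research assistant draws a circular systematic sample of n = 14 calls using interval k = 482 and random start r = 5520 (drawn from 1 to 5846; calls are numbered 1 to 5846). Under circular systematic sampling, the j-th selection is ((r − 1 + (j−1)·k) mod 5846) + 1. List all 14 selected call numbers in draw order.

Selection 1: 5520
Selection 2: 5520 + 482 = 6002 → 6002 − 5846 = 156
Selection 3: 156 + 482 = 638
Selection 4: 638 + 482 = 1120
Selection 5: 1120 + 482 = 1602
Selection 6: 1602 + 482 = 2084
Selection 7: 2084 + 482 = 2566
Selection 8: 2566 + 482 = 3048
Selection 9: 3048 + 482 = 3530
Selection 10: 3530 + 482 = 4012
Selection 11: 4012 + 482 = 4494
Selection 12: 4494 + 482 = 4976
Selection 13: 4976 + 482 = 5458
Selection 14: 5458 + 482 = 5940 → 5940 − 5846 = 94

5520, 156, 638, 1120, 1602, 2084, 2566, 3048, 3530, 4012, 4494, 4976, 5458, 94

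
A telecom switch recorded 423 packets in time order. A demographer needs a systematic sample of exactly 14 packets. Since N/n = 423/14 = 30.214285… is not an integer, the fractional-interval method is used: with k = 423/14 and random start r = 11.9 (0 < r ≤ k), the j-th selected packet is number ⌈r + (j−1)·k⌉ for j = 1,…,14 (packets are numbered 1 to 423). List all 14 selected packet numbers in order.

j=1: r + 0k = 11.9 → ⌈·⌉ = 12
j=2: r + 1k = 42.114285… → ⌈·⌉ = 43
j=3: r + 2k = 72.328571… → ⌈·⌉ = 73
j=4: r + 3k = 102.542857… → ⌈·⌉ = 103
j=5: r + 4k = 132.757142… → ⌈·⌉ = 133
j=6: r + 5k = 162.971428… → ⌈·⌉ = 163
j=7: r + 6k = 193.185714… → ⌈·⌉ = 194
j=8: r + 7k = 223.4 → ⌈·⌉ = 224
j=9: r + 8k = 253.614285… → ⌈·⌉ = 254
j=10: r + 9k = 283.828571… → ⌈·⌉ = 284
j=11: r + 10k = 314.042857… → ⌈·⌉ = 315
j=12: r + 11k = 344.257142… → ⌈·⌉ = 345
j=13: r + 12k = 374.471428… → ⌈·⌉ = 375
j=14: r + 13k = 404.685714… → ⌈·⌉ = 405

12, 43, 73, 103, 133, 163, 194, 224, 254, 284, 315, 345, 375, 405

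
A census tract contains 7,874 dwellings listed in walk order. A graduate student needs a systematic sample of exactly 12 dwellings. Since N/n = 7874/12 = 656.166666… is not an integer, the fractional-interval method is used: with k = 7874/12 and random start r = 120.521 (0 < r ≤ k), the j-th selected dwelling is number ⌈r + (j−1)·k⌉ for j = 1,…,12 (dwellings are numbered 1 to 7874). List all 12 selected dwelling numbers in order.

j=1: r + 0k = 120.521 → ⌈·⌉ = 121
j=2: r + 1k = 776.687666… → ⌈·⌉ = 777
j=3: r + 2k = 1432.854333… → ⌈·⌉ = 1433
j=4: r + 3k = 2089.021 → ⌈·⌉ = 2090
j=5: r + 4k = 2745.187666… → ⌈·⌉ = 2746
j=6: r + 5k = 3401.354333… → ⌈·⌉ = 3402
j=7: r + 6k = 4057.521 → ⌈·⌉ = 4058
j=8: r + 7k = 4713.687666… → ⌈·⌉ = 4714
j=9: r + 8k = 5369.854333… → ⌈·⌉ = 5370
j=10: r + 9k = 6026.021 → ⌈·⌉ = 6027
j=11: r + 10k = 6682.187666… → ⌈·⌉ = 6683
j=12: r + 11k = 7338.354333… → ⌈·⌉ = 7339

121, 777, 1433, 2090, 2746, 3402, 4058, 4714, 5370, 6027, 6683, 7339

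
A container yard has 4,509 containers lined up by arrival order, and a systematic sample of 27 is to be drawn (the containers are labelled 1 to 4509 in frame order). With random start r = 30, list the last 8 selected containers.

3203, 3370, 3537, 3704, 3871, 4038, 4205, 4372

k = N/n = 4509/27 = 167
20th selection = 30 + 19×167 = 3203
21st: 3203 + 167 = 3370
22nd: 3370 + 167 = 3537
23rd: 3537 + 167 = 3704
24th: 3704 + 167 = 3871
25th: 3871 + 167 = 4038
26th: 4038 + 167 = 4205
27th: 4205 + 167 = 4372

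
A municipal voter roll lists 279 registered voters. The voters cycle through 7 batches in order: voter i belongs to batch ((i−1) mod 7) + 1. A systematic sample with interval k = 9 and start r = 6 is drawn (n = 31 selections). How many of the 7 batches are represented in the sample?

7

Consecutive selections differ by k = 9, so their batch numbers differ by 9 mod 7 = 2.
gcd(9, 7) = 1, so the sample visits 7/1 = 7 distinct residues mod 7.
Start 6 is batch 6; the batches hit are 1, 2, 3, 4, 5, 6, 7.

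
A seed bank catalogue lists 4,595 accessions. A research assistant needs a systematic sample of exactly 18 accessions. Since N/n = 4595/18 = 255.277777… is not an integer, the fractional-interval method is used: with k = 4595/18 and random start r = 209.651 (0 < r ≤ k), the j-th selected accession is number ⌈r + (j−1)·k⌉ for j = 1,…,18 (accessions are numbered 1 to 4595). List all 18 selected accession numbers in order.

j=1: r + 0k = 209.651 → ⌈·⌉ = 210
j=2: r + 1k = 464.928777… → ⌈·⌉ = 465
j=3: r + 2k = 720.206555… → ⌈·⌉ = 721
j=4: r + 3k = 975.484333… → ⌈·⌉ = 976
j=5: r + 4k = 1230.762111… → ⌈·⌉ = 1231
j=6: r + 5k = 1486.039888… → ⌈·⌉ = 1487
j=7: r + 6k = 1741.317666… → ⌈·⌉ = 1742
j=8: r + 7k = 1996.595444… → ⌈·⌉ = 1997
j=9: r + 8k = 2251.873222… → ⌈·⌉ = 2252
j=10: r + 9k = 2507.151 → ⌈·⌉ = 2508
j=11: r + 10k = 2762.428777… → ⌈·⌉ = 2763
j=12: r + 11k = 3017.706555… → ⌈·⌉ = 3018
j=13: r + 12k = 3272.984333… → ⌈·⌉ = 3273
j=14: r + 13k = 3528.262111… → ⌈·⌉ = 3529
j=15: r + 14k = 3783.539888… → ⌈·⌉ = 3784
j=16: r + 15k = 4038.817666… → ⌈·⌉ = 4039
j=17: r + 16k = 4294.095444… → ⌈·⌉ = 4295
j=18: r + 17k = 4549.373222… → ⌈·⌉ = 4550

210, 465, 721, 976, 1231, 1487, 1742, 1997, 2252, 2508, 2763, 3018, 3273, 3529, 3784, 4039, 4295, 4550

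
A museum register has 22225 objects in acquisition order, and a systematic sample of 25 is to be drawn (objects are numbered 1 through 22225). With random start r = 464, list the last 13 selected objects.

11132, 12021, 12910, 13799, 14688, 15577, 16466, 17355, 18244, 19133, 20022, 20911, 21800

k = N/n = 22225/25 = 889
13th selection = 464 + 12×889 = 11132
14th: 11132 + 889 = 12021
15th: 12021 + 889 = 12910
16th: 12910 + 889 = 13799
17th: 13799 + 889 = 14688
18th: 14688 + 889 = 15577
19th: 15577 + 889 = 16466
20th: 16466 + 889 = 17355
21st: 17355 + 889 = 18244
22nd: 18244 + 889 = 19133
23rd: 19133 + 889 = 20022
24th: 20022 + 889 = 20911
25th: 20911 + 889 = 21800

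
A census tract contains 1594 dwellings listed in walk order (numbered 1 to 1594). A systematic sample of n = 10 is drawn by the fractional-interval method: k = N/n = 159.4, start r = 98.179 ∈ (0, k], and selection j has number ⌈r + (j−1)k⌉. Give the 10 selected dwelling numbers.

j=1: r + 0k = 98.179 → ⌈·⌉ = 99
j=2: r + 1k = 257.579 → ⌈·⌉ = 258
j=3: r + 2k = 416.979 → ⌈·⌉ = 417
j=4: r + 3k = 576.379 → ⌈·⌉ = 577
j=5: r + 4k = 735.779 → ⌈·⌉ = 736
j=6: r + 5k = 895.179 → ⌈·⌉ = 896
j=7: r + 6k = 1054.579 → ⌈·⌉ = 1055
j=8: r + 7k = 1213.979 → ⌈·⌉ = 1214
j=9: r + 8k = 1373.379 → ⌈·⌉ = 1374
j=10: r + 9k = 1532.779 → ⌈·⌉ = 1533

99, 258, 417, 577, 736, 896, 1055, 1214, 1374, 1533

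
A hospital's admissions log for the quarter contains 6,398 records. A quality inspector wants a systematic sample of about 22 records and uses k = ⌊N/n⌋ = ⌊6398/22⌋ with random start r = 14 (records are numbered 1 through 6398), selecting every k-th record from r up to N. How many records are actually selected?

k = ⌊6398/22⌋ = 290
Achieved size = ⌊(6398 − 14)/290⌋ + 1 = ⌊6384/290⌋ + 1 = 22 + 1 = 23
(last selection: 14 + 22×290 = 6394 ≤ 6398; next would be 6684 > 6398)

23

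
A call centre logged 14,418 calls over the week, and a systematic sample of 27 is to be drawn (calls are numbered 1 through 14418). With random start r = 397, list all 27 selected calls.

k = N/n = 14418/27 = 534
call 1: 397
call 2: 397 + 534 = 931
call 3: 931 + 534 = 1465
call 4: 1465 + 534 = 1999
call 5: 1999 + 534 = 2533
call 6: 2533 + 534 = 3067
call 7: 3067 + 534 = 3601
call 8: 3601 + 534 = 4135
call 9: 4135 + 534 = 4669
call 10: 4669 + 534 = 5203
call 11: 5203 + 534 = 5737
call 12: 5737 + 534 = 6271
call 13: 6271 + 534 = 6805
call 14: 6805 + 534 = 7339
call 15: 7339 + 534 = 7873
call 16: 7873 + 534 = 8407
call 17: 8407 + 534 = 8941
call 18: 8941 + 534 = 9475
call 19: 9475 + 534 = 10009
call 20: 10009 + 534 = 10543
call 21: 10543 + 534 = 11077
call 22: 11077 + 534 = 11611
call 23: 11611 + 534 = 12145
call 24: 12145 + 534 = 12679
call 25: 12679 + 534 = 13213
call 26: 13213 + 534 = 13747
call 27: 13747 + 534 = 14281

397, 931, 1465, 1999, 2533, 3067, 3601, 4135, 4669, 5203, 5737, 6271, 6805, 7339, 7873, 8407, 8941, 9475, 10009, 10543, 11077, 11611, 12145, 12679, 13213, 13747, 14281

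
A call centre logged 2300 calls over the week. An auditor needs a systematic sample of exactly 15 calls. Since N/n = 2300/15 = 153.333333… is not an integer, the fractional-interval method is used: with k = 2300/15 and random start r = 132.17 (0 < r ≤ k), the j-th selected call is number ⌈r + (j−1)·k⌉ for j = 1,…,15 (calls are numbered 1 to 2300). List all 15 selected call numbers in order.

133, 286, 439, 593, 746, 899, 1053, 1206, 1359, 1513, 1666, 1819, 1973, 2126, 2279

j=1: r + 0k = 132.17 → ⌈·⌉ = 133
j=2: r + 1k = 285.503333… → ⌈·⌉ = 286
j=3: r + 2k = 438.836666… → ⌈·⌉ = 439
j=4: r + 3k = 592.17 → ⌈·⌉ = 593
j=5: r + 4k = 745.503333… → ⌈·⌉ = 746
j=6: r + 5k = 898.836666… → ⌈·⌉ = 899
j=7: r + 6k = 1052.17 → ⌈·⌉ = 1053
j=8: r + 7k = 1205.503333… → ⌈·⌉ = 1206
j=9: r + 8k = 1358.836666… → ⌈·⌉ = 1359
j=10: r + 9k = 1512.17 → ⌈·⌉ = 1513
j=11: r + 10k = 1665.503333… → ⌈·⌉ = 1666
j=12: r + 11k = 1818.836666… → ⌈·⌉ = 1819
j=13: r + 12k = 1972.17 → ⌈·⌉ = 1973
j=14: r + 13k = 2125.503333… → ⌈·⌉ = 2126
j=15: r + 14k = 2278.836666… → ⌈·⌉ = 2279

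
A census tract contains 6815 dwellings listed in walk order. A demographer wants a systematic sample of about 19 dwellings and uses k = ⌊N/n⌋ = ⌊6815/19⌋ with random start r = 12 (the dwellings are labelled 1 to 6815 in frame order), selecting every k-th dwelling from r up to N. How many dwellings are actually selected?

20

k = ⌊6815/19⌋ = 358
Achieved size = ⌊(6815 − 12)/358⌋ + 1 = ⌊6803/358⌋ + 1 = 19 + 1 = 20
(last selection: 12 + 19×358 = 6814 ≤ 6815; next would be 7172 > 6815)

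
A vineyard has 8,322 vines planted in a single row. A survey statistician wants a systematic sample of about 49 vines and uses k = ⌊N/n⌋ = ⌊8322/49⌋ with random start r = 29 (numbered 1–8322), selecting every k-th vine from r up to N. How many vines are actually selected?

k = ⌊8322/49⌋ = 169
Achieved size = ⌊(8322 − 29)/169⌋ + 1 = ⌊8293/169⌋ + 1 = 49 + 1 = 50
(last selection: 29 + 49×169 = 8310 ≤ 8322; next would be 8479 > 8322)

50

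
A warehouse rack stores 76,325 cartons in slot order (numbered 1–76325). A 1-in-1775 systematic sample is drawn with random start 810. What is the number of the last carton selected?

k = 1775
43rd selection = r + (43−1)·k = 810 + 42×1775 = 810 + 74550 = 75360

75360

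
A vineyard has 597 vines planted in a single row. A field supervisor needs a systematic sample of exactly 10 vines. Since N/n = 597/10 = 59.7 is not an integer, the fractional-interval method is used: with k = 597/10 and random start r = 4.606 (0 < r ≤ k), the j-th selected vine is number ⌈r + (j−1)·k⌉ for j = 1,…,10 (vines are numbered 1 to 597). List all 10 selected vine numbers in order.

j=1: r + 0k = 4.606 → ⌈·⌉ = 5
j=2: r + 1k = 64.306 → ⌈·⌉ = 65
j=3: r + 2k = 124.006 → ⌈·⌉ = 125
j=4: r + 3k = 183.706 → ⌈·⌉ = 184
j=5: r + 4k = 243.406 → ⌈·⌉ = 244
j=6: r + 5k = 303.106 → ⌈·⌉ = 304
j=7: r + 6k = 362.806 → ⌈·⌉ = 363
j=8: r + 7k = 422.506 → ⌈·⌉ = 423
j=9: r + 8k = 482.206 → ⌈·⌉ = 483
j=10: r + 9k = 541.906 → ⌈·⌉ = 542

5, 65, 125, 184, 244, 304, 363, 423, 483, 542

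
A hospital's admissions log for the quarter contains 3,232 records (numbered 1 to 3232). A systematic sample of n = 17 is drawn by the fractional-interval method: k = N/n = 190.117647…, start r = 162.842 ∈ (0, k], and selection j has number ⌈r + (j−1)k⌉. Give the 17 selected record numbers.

j=1: r + 0k = 162.842 → ⌈·⌉ = 163
j=2: r + 1k = 352.959647… → ⌈·⌉ = 353
j=3: r + 2k = 543.077294… → ⌈·⌉ = 544
j=4: r + 3k = 733.194941… → ⌈·⌉ = 734
j=5: r + 4k = 923.312588… → ⌈·⌉ = 924
j=6: r + 5k = 1113.430235… → ⌈·⌉ = 1114
j=7: r + 6k = 1303.547882… → ⌈·⌉ = 1304
j=8: r + 7k = 1493.665529… → ⌈·⌉ = 1494
j=9: r + 8k = 1683.783176… → ⌈·⌉ = 1684
j=10: r + 9k = 1873.900823… → ⌈·⌉ = 1874
j=11: r + 10k = 2064.018470… → ⌈·⌉ = 2065
j=12: r + 11k = 2254.136117… → ⌈·⌉ = 2255
j=13: r + 12k = 2444.253764… → ⌈·⌉ = 2445
j=14: r + 13k = 2634.371411… → ⌈·⌉ = 2635
j=15: r + 14k = 2824.489058… → ⌈·⌉ = 2825
j=16: r + 15k = 3014.606705… → ⌈·⌉ = 3015
j=17: r + 16k = 3204.724352… → ⌈·⌉ = 3205

163, 353, 544, 734, 924, 1114, 1304, 1494, 1684, 1874, 2065, 2255, 2445, 2635, 2825, 3015, 3205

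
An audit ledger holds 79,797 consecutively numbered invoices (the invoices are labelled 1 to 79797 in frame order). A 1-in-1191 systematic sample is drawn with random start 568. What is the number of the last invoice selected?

79174

k = 1191
67th selection = r + (67−1)·k = 568 + 66×1191 = 568 + 78606 = 79174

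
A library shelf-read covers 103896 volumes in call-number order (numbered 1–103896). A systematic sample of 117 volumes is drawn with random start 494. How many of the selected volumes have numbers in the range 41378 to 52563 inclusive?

k = 103896/117 = 888
First selection ≥ 41378: 494 + ⌈(41378−494)/888⌉·888 = 494 + 47×888 = 42230
Last selection ≤ 52563: 494 + ⌊(52563−494)/888⌋·888 = 494 + 58×888 = 51998
Count = 58 − 47 + 1 = 12

12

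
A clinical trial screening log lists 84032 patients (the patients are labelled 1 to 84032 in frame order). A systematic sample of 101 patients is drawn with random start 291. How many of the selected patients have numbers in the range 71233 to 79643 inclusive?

10

k = 84032/101 = 832
First selection ≥ 71233: 291 + ⌈(71233−291)/832⌉·832 = 291 + 86×832 = 71843
Last selection ≤ 79643: 291 + ⌊(79643−291)/832⌋·832 = 291 + 95×832 = 79331
Count = 95 − 86 + 1 = 10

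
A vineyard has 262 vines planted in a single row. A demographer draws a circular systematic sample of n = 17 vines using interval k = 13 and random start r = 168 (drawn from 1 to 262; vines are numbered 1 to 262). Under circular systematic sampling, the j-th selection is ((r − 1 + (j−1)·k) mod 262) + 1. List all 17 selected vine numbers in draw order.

Selection 1: 168
Selection 2: 168 + 13 = 181
Selection 3: 181 + 13 = 194
Selection 4: 194 + 13 = 207
Selection 5: 207 + 13 = 220
Selection 6: 220 + 13 = 233
Selection 7: 233 + 13 = 246
Selection 8: 246 + 13 = 259
Selection 9: 259 + 13 = 272 → 272 − 262 = 10
Selection 10: 10 + 13 = 23
Selection 11: 23 + 13 = 36
Selection 12: 36 + 13 = 49
Selection 13: 49 + 13 = 62
Selection 14: 62 + 13 = 75
Selection 15: 75 + 13 = 88
Selection 16: 88 + 13 = 101
Selection 17: 101 + 13 = 114

168, 181, 194, 207, 220, 233, 246, 259, 10, 23, 36, 49, 62, 75, 88, 101, 114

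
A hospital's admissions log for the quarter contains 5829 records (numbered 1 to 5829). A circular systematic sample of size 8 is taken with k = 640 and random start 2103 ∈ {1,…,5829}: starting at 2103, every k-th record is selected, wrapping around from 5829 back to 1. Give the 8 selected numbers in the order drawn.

2103, 2743, 3383, 4023, 4663, 5303, 114, 754

Selection 1: 2103
Selection 2: 2103 + 640 = 2743
Selection 3: 2743 + 640 = 3383
Selection 4: 3383 + 640 = 4023
Selection 5: 4023 + 640 = 4663
Selection 6: 4663 + 640 = 5303
Selection 7: 5303 + 640 = 5943 → 5943 − 5829 = 114
Selection 8: 114 + 640 = 754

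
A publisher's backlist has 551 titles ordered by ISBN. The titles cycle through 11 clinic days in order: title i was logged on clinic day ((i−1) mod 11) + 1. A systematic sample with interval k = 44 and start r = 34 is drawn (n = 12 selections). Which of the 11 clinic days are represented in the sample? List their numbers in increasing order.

Consecutive selections differ by k = 44, so their clinic day numbers differ by 44 mod 11 = 0.
gcd(44, 11) = 11, so the sample visits 11/11 = 1 distinct residues mod 11.
Start 34 is clinic day 1; the clinic days hit are 1.

1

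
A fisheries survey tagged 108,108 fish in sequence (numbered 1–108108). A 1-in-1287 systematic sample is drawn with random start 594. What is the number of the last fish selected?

k = 1287
84th selection = r + (84−1)·k = 594 + 83×1287 = 594 + 106821 = 107415

107415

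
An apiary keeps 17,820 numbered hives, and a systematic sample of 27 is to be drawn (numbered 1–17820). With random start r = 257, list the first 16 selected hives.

k = N/n = 17820/27 = 660
hive 1: 257
hive 2: 257 + 660 = 917
hive 3: 917 + 660 = 1577
hive 4: 1577 + 660 = 2237
hive 5: 2237 + 660 = 2897
hive 6: 2897 + 660 = 3557
hive 7: 3557 + 660 = 4217
hive 8: 4217 + 660 = 4877
hive 9: 4877 + 660 = 5537
hive 10: 5537 + 660 = 6197
hive 11: 6197 + 660 = 6857
hive 12: 6857 + 660 = 7517
hive 13: 7517 + 660 = 8177
hive 14: 8177 + 660 = 8837
hive 15: 8837 + 660 = 9497
hive 16: 9497 + 660 = 10157

257, 917, 1577, 2237, 2897, 3557, 4217, 4877, 5537, 6197, 6857, 7517, 8177, 8837, 9497, 10157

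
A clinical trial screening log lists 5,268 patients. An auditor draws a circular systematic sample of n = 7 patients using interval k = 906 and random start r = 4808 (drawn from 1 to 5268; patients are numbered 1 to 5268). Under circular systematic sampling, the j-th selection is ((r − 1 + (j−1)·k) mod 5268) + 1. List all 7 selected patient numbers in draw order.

4808, 446, 1352, 2258, 3164, 4070, 4976

Selection 1: 4808
Selection 2: 4808 + 906 = 5714 → 5714 − 5268 = 446
Selection 3: 446 + 906 = 1352
Selection 4: 1352 + 906 = 2258
Selection 5: 2258 + 906 = 3164
Selection 6: 3164 + 906 = 4070
Selection 7: 4070 + 906 = 4976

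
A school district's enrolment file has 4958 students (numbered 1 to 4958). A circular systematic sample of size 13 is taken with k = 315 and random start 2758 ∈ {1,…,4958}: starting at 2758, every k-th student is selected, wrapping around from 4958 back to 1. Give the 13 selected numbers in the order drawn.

2758, 3073, 3388, 3703, 4018, 4333, 4648, 5, 320, 635, 950, 1265, 1580

Selection 1: 2758
Selection 2: 2758 + 315 = 3073
Selection 3: 3073 + 315 = 3388
Selection 4: 3388 + 315 = 3703
Selection 5: 3703 + 315 = 4018
Selection 6: 4018 + 315 = 4333
Selection 7: 4333 + 315 = 4648
Selection 8: 4648 + 315 = 4963 → 4963 − 4958 = 5
Selection 9: 5 + 315 = 320
Selection 10: 320 + 315 = 635
Selection 11: 635 + 315 = 950
Selection 12: 950 + 315 = 1265
Selection 13: 1265 + 315 = 1580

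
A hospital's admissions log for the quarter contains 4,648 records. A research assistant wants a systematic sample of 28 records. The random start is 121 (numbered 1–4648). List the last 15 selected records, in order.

2279, 2445, 2611, 2777, 2943, 3109, 3275, 3441, 3607, 3773, 3939, 4105, 4271, 4437, 4603

k = N/n = 4648/28 = 166
14th selection = 121 + 13×166 = 2279
15th: 2279 + 166 = 2445
16th: 2445 + 166 = 2611
17th: 2611 + 166 = 2777
18th: 2777 + 166 = 2943
19th: 2943 + 166 = 3109
20th: 3109 + 166 = 3275
21st: 3275 + 166 = 3441
22nd: 3441 + 166 = 3607
23rd: 3607 + 166 = 3773
24th: 3773 + 166 = 3939
25th: 3939 + 166 = 4105
26th: 4105 + 166 = 4271
27th: 4271 + 166 = 4437
28th: 4437 + 166 = 4603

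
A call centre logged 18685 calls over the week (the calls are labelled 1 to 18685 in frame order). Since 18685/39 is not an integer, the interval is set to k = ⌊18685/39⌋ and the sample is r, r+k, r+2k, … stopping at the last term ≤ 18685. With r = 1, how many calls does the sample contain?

40

k = ⌊18685/39⌋ = 479
Achieved size = ⌊(18685 − 1)/479⌋ + 1 = ⌊18684/479⌋ + 1 = 39 + 1 = 40
(last selection: 1 + 39×479 = 18682 ≤ 18685; next would be 19161 > 18685)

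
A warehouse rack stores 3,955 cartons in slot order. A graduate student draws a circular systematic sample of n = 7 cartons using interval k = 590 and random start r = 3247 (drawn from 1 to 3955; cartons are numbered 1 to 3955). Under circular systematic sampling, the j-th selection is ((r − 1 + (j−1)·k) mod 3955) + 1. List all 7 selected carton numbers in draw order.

Selection 1: 3247
Selection 2: 3247 + 590 = 3837
Selection 3: 3837 + 590 = 4427 → 4427 − 3955 = 472
Selection 4: 472 + 590 = 1062
Selection 5: 1062 + 590 = 1652
Selection 6: 1652 + 590 = 2242
Selection 7: 2242 + 590 = 2832

3247, 3837, 472, 1062, 1652, 2242, 2832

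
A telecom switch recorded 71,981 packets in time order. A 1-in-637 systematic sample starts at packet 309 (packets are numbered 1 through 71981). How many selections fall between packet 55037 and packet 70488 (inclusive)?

25

k = 637
First selection ≥ 55037: 309 + ⌈(55037−309)/637⌉·637 = 309 + 86×637 = 55091
Last selection ≤ 70488: 309 + ⌊(70488−309)/637⌋·637 = 309 + 110×637 = 70379
Count = 110 − 86 + 1 = 25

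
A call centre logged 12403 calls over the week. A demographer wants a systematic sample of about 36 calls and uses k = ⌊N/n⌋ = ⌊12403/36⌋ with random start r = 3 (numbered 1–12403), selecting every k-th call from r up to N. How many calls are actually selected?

37

k = ⌊12403/36⌋ = 344
Achieved size = ⌊(12403 − 3)/344⌋ + 1 = ⌊12400/344⌋ + 1 = 36 + 1 = 37
(last selection: 3 + 36×344 = 12387 ≤ 12403; next would be 12731 > 12403)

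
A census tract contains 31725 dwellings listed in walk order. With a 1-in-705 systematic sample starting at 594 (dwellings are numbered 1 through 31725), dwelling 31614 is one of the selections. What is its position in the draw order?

k = 705
position = (31614 − 594)/705 + 1 = 31020/705 + 1 = 44 + 1 = 45

45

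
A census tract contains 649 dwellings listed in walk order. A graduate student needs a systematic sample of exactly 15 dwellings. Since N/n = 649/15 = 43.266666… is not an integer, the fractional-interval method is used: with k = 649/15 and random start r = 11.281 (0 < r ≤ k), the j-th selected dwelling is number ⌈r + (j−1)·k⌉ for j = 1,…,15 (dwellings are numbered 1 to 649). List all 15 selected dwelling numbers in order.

j=1: r + 0k = 11.281 → ⌈·⌉ = 12
j=2: r + 1k = 54.547666… → ⌈·⌉ = 55
j=3: r + 2k = 97.814333… → ⌈·⌉ = 98
j=4: r + 3k = 141.081 → ⌈·⌉ = 142
j=5: r + 4k = 184.347666… → ⌈·⌉ = 185
j=6: r + 5k = 227.614333… → ⌈·⌉ = 228
j=7: r + 6k = 270.881 → ⌈·⌉ = 271
j=8: r + 7k = 314.147666… → ⌈·⌉ = 315
j=9: r + 8k = 357.414333… → ⌈·⌉ = 358
j=10: r + 9k = 400.681 → ⌈·⌉ = 401
j=11: r + 10k = 443.947666… → ⌈·⌉ = 444
j=12: r + 11k = 487.214333… → ⌈·⌉ = 488
j=13: r + 12k = 530.481 → ⌈·⌉ = 531
j=14: r + 13k = 573.747666… → ⌈·⌉ = 574
j=15: r + 14k = 617.014333… → ⌈·⌉ = 618

12, 55, 98, 142, 185, 228, 271, 315, 358, 401, 444, 488, 531, 574, 618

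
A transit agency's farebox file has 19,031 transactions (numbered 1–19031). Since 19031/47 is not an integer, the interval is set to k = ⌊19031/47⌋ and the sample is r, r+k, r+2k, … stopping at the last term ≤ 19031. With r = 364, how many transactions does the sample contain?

47

k = ⌊19031/47⌋ = 404
Achieved size = ⌊(19031 − 364)/404⌋ + 1 = ⌊18667/404⌋ + 1 = 46 + 1 = 47
(last selection: 364 + 46×404 = 18948 ≤ 19031; next would be 19352 > 19031)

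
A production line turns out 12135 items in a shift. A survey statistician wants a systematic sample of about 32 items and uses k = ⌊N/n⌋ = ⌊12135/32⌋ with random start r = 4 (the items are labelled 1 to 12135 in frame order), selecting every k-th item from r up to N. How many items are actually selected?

k = ⌊12135/32⌋ = 379
Achieved size = ⌊(12135 − 4)/379⌋ + 1 = ⌊12131/379⌋ + 1 = 32 + 1 = 33
(last selection: 4 + 32×379 = 12132 ≤ 12135; next would be 12511 > 12135)

33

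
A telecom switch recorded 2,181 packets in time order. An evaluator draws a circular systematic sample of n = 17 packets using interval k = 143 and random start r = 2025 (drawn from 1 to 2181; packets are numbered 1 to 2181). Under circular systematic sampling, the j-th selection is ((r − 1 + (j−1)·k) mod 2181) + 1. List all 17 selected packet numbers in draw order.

2025, 2168, 130, 273, 416, 559, 702, 845, 988, 1131, 1274, 1417, 1560, 1703, 1846, 1989, 2132

Selection 1: 2025
Selection 2: 2025 + 143 = 2168
Selection 3: 2168 + 143 = 2311 → 2311 − 2181 = 130
Selection 4: 130 + 143 = 273
Selection 5: 273 + 143 = 416
Selection 6: 416 + 143 = 559
Selection 7: 559 + 143 = 702
Selection 8: 702 + 143 = 845
Selection 9: 845 + 143 = 988
Selection 10: 988 + 143 = 1131
Selection 11: 1131 + 143 = 1274
Selection 12: 1274 + 143 = 1417
Selection 13: 1417 + 143 = 1560
Selection 14: 1560 + 143 = 1703
Selection 15: 1703 + 143 = 1846
Selection 16: 1846 + 143 = 1989
Selection 17: 1989 + 143 = 2132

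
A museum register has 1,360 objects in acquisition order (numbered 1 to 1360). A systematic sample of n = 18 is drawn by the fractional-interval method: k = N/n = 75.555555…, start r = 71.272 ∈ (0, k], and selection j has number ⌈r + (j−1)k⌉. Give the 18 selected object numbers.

72, 147, 223, 298, 374, 450, 525, 601, 676, 752, 827, 903, 978, 1054, 1130, 1205, 1281, 1356

j=1: r + 0k = 71.272 → ⌈·⌉ = 72
j=2: r + 1k = 146.827555… → ⌈·⌉ = 147
j=3: r + 2k = 222.383111… → ⌈·⌉ = 223
j=4: r + 3k = 297.938666… → ⌈·⌉ = 298
j=5: r + 4k = 373.494222… → ⌈·⌉ = 374
j=6: r + 5k = 449.049777… → ⌈·⌉ = 450
j=7: r + 6k = 524.605333… → ⌈·⌉ = 525
j=8: r + 7k = 600.160888… → ⌈·⌉ = 601
j=9: r + 8k = 675.716444… → ⌈·⌉ = 676
j=10: r + 9k = 751.272 → ⌈·⌉ = 752
j=11: r + 10k = 826.827555… → ⌈·⌉ = 827
j=12: r + 11k = 902.383111… → ⌈·⌉ = 903
j=13: r + 12k = 977.938666… → ⌈·⌉ = 978
j=14: r + 13k = 1053.494222… → ⌈·⌉ = 1054
j=15: r + 14k = 1129.049777… → ⌈·⌉ = 1130
j=16: r + 15k = 1204.605333… → ⌈·⌉ = 1205
j=17: r + 16k = 1280.160888… → ⌈·⌉ = 1281
j=18: r + 17k = 1355.716444… → ⌈·⌉ = 1356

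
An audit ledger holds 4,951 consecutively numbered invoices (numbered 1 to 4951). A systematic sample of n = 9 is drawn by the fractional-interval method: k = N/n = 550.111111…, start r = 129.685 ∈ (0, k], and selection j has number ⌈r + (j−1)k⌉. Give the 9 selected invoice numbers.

j=1: r + 0k = 129.685 → ⌈·⌉ = 130
j=2: r + 1k = 679.796111… → ⌈·⌉ = 680
j=3: r + 2k = 1229.907222… → ⌈·⌉ = 1230
j=4: r + 3k = 1780.018333… → ⌈·⌉ = 1781
j=5: r + 4k = 2330.129444… → ⌈·⌉ = 2331
j=6: r + 5k = 2880.240555… → ⌈·⌉ = 2881
j=7: r + 6k = 3430.351666… → ⌈·⌉ = 3431
j=8: r + 7k = 3980.462777… → ⌈·⌉ = 3981
j=9: r + 8k = 4530.573888… → ⌈·⌉ = 4531

130, 680, 1230, 1781, 2331, 2881, 3431, 3981, 4531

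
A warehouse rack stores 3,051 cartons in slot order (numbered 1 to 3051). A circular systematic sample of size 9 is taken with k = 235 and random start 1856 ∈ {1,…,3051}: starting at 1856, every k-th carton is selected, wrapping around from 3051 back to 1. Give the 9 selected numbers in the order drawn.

1856, 2091, 2326, 2561, 2796, 3031, 215, 450, 685

Selection 1: 1856
Selection 2: 1856 + 235 = 2091
Selection 3: 2091 + 235 = 2326
Selection 4: 2326 + 235 = 2561
Selection 5: 2561 + 235 = 2796
Selection 6: 2796 + 235 = 3031
Selection 7: 3031 + 235 = 3266 → 3266 − 3051 = 215
Selection 8: 215 + 235 = 450
Selection 9: 450 + 235 = 685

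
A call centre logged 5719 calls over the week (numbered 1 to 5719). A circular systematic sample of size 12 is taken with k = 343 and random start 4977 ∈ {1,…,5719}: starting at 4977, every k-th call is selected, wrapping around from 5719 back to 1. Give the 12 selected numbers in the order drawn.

Selection 1: 4977
Selection 2: 4977 + 343 = 5320
Selection 3: 5320 + 343 = 5663
Selection 4: 5663 + 343 = 6006 → 6006 − 5719 = 287
Selection 5: 287 + 343 = 630
Selection 6: 630 + 343 = 973
Selection 7: 973 + 343 = 1316
Selection 8: 1316 + 343 = 1659
Selection 9: 1659 + 343 = 2002
Selection 10: 2002 + 343 = 2345
Selection 11: 2345 + 343 = 2688
Selection 12: 2688 + 343 = 3031

4977, 5320, 5663, 287, 630, 973, 1316, 1659, 2002, 2345, 2688, 3031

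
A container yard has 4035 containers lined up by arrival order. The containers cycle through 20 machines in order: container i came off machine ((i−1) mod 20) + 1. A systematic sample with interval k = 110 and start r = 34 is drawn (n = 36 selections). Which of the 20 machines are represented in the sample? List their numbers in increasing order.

4, 14

Consecutive selections differ by k = 110, so their machine numbers differ by 110 mod 20 = 10.
gcd(110, 20) = 10, so the sample visits 20/10 = 2 distinct residues mod 20.
Start 34 is machine 14; the machines hit are 4, 14.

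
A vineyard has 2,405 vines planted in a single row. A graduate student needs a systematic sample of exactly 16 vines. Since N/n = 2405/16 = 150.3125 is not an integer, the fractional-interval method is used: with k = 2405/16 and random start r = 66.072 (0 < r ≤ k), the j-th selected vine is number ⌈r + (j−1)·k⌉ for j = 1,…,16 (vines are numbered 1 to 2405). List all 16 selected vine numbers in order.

j=1: r + 0k = 66.072 → ⌈·⌉ = 67
j=2: r + 1k = 216.3845 → ⌈·⌉ = 217
j=3: r + 2k = 366.697 → ⌈·⌉ = 367
j=4: r + 3k = 517.0095 → ⌈·⌉ = 518
j=5: r + 4k = 667.322 → ⌈·⌉ = 668
j=6: r + 5k = 817.6345 → ⌈·⌉ = 818
j=7: r + 6k = 967.947 → ⌈·⌉ = 968
j=8: r + 7k = 1118.2595 → ⌈·⌉ = 1119
j=9: r + 8k = 1268.572 → ⌈·⌉ = 1269
j=10: r + 9k = 1418.8845 → ⌈·⌉ = 1419
j=11: r + 10k = 1569.197 → ⌈·⌉ = 1570
j=12: r + 11k = 1719.5095 → ⌈·⌉ = 1720
j=13: r + 12k = 1869.822 → ⌈·⌉ = 1870
j=14: r + 13k = 2020.1345 → ⌈·⌉ = 2021
j=15: r + 14k = 2170.447 → ⌈·⌉ = 2171
j=16: r + 15k = 2320.7595 → ⌈·⌉ = 2321

67, 217, 367, 518, 668, 818, 968, 1119, 1269, 1419, 1570, 1720, 1870, 2021, 2171, 2321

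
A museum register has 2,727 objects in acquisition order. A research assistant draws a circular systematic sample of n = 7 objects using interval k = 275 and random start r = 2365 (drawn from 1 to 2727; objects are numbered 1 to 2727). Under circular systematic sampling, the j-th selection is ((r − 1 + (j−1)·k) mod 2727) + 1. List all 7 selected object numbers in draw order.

2365, 2640, 188, 463, 738, 1013, 1288

Selection 1: 2365
Selection 2: 2365 + 275 = 2640
Selection 3: 2640 + 275 = 2915 → 2915 − 2727 = 188
Selection 4: 188 + 275 = 463
Selection 5: 463 + 275 = 738
Selection 6: 738 + 275 = 1013
Selection 7: 1013 + 275 = 1288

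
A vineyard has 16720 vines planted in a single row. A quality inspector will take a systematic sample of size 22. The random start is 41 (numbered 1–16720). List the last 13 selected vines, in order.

6881, 7641, 8401, 9161, 9921, 10681, 11441, 12201, 12961, 13721, 14481, 15241, 16001

k = N/n = 16720/22 = 760
10th selection = 41 + 9×760 = 6881
11th: 6881 + 760 = 7641
12th: 7641 + 760 = 8401
13th: 8401 + 760 = 9161
14th: 9161 + 760 = 9921
15th: 9921 + 760 = 10681
16th: 10681 + 760 = 11441
17th: 11441 + 760 = 12201
18th: 12201 + 760 = 12961
19th: 12961 + 760 = 13721
20th: 13721 + 760 = 14481
21st: 14481 + 760 = 15241
22nd: 15241 + 760 = 16001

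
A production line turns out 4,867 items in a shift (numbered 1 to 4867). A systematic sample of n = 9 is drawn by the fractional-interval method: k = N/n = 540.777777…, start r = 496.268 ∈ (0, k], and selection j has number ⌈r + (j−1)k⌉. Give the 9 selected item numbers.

497, 1038, 1578, 2119, 2660, 3201, 3741, 4282, 4823

j=1: r + 0k = 496.268 → ⌈·⌉ = 497
j=2: r + 1k = 1037.045777… → ⌈·⌉ = 1038
j=3: r + 2k = 1577.823555… → ⌈·⌉ = 1578
j=4: r + 3k = 2118.601333… → ⌈·⌉ = 2119
j=5: r + 4k = 2659.379111… → ⌈·⌉ = 2660
j=6: r + 5k = 3200.156888… → ⌈·⌉ = 3201
j=7: r + 6k = 3740.934666… → ⌈·⌉ = 3741
j=8: r + 7k = 4281.712444… → ⌈·⌉ = 4282
j=9: r + 8k = 4822.490222… → ⌈·⌉ = 4823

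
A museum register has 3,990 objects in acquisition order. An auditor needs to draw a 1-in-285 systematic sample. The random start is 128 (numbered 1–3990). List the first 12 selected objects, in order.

object 1: 128
object 2: 128 + 285 = 413
object 3: 413 + 285 = 698
object 4: 698 + 285 = 983
object 5: 983 + 285 = 1268
object 6: 1268 + 285 = 1553
object 7: 1553 + 285 = 1838
object 8: 1838 + 285 = 2123
object 9: 2123 + 285 = 2408
object 10: 2408 + 285 = 2693
object 11: 2693 + 285 = 2978
object 12: 2978 + 285 = 3263

128, 413, 698, 983, 1268, 1553, 1838, 2123, 2408, 2693, 2978, 3263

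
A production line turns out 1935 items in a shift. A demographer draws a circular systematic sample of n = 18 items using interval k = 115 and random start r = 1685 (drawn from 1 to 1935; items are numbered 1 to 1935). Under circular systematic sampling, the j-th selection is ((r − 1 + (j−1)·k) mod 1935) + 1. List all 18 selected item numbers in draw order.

Selection 1: 1685
Selection 2: 1685 + 115 = 1800
Selection 3: 1800 + 115 = 1915
Selection 4: 1915 + 115 = 2030 → 2030 − 1935 = 95
Selection 5: 95 + 115 = 210
Selection 6: 210 + 115 = 325
Selection 7: 325 + 115 = 440
Selection 8: 440 + 115 = 555
Selection 9: 555 + 115 = 670
Selection 10: 670 + 115 = 785
Selection 11: 785 + 115 = 900
Selection 12: 900 + 115 = 1015
Selection 13: 1015 + 115 = 1130
Selection 14: 1130 + 115 = 1245
Selection 15: 1245 + 115 = 1360
Selection 16: 1360 + 115 = 1475
Selection 17: 1475 + 115 = 1590
Selection 18: 1590 + 115 = 1705

1685, 1800, 1915, 95, 210, 325, 440, 555, 670, 785, 900, 1015, 1130, 1245, 1360, 1475, 1590, 1705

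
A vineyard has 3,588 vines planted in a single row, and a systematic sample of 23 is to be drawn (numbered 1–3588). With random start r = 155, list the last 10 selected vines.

k = N/n = 3588/23 = 156
14th selection = 155 + 13×156 = 2183
15th: 2183 + 156 = 2339
16th: 2339 + 156 = 2495
17th: 2495 + 156 = 2651
18th: 2651 + 156 = 2807
19th: 2807 + 156 = 2963
20th: 2963 + 156 = 3119
21st: 3119 + 156 = 3275
22nd: 3275 + 156 = 3431
23rd: 3431 + 156 = 3587

2183, 2339, 2495, 2651, 2807, 2963, 3119, 3275, 3431, 3587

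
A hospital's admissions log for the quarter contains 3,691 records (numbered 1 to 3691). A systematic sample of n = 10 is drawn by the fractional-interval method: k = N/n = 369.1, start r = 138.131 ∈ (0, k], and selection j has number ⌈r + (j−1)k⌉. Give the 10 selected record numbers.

139, 508, 877, 1246, 1615, 1984, 2353, 2722, 3091, 3461

j=1: r + 0k = 138.131 → ⌈·⌉ = 139
j=2: r + 1k = 507.231 → ⌈·⌉ = 508
j=3: r + 2k = 876.331 → ⌈·⌉ = 877
j=4: r + 3k = 1245.431 → ⌈·⌉ = 1246
j=5: r + 4k = 1614.531 → ⌈·⌉ = 1615
j=6: r + 5k = 1983.631 → ⌈·⌉ = 1984
j=7: r + 6k = 2352.731 → ⌈·⌉ = 2353
j=8: r + 7k = 2721.831 → ⌈·⌉ = 2722
j=9: r + 8k = 3090.931 → ⌈·⌉ = 3091
j=10: r + 9k = 3460.031 → ⌈·⌉ = 3461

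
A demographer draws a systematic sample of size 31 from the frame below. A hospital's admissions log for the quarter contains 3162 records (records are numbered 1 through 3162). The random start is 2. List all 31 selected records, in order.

2, 104, 206, 308, 410, 512, 614, 716, 818, 920, 1022, 1124, 1226, 1328, 1430, 1532, 1634, 1736, 1838, 1940, 2042, 2144, 2246, 2348, 2450, 2552, 2654, 2756, 2858, 2960, 3062

k = N/n = 3162/31 = 102
record 1: 2
record 2: 2 + 102 = 104
record 3: 104 + 102 = 206
record 4: 206 + 102 = 308
record 5: 308 + 102 = 410
record 6: 410 + 102 = 512
record 7: 512 + 102 = 614
record 8: 614 + 102 = 716
record 9: 716 + 102 = 818
record 10: 818 + 102 = 920
record 11: 920 + 102 = 1022
record 12: 1022 + 102 = 1124
record 13: 1124 + 102 = 1226
record 14: 1226 + 102 = 1328
record 15: 1328 + 102 = 1430
record 16: 1430 + 102 = 1532
record 17: 1532 + 102 = 1634
record 18: 1634 + 102 = 1736
record 19: 1736 + 102 = 1838
record 20: 1838 + 102 = 1940
record 21: 1940 + 102 = 2042
record 22: 2042 + 102 = 2144
record 23: 2144 + 102 = 2246
record 24: 2246 + 102 = 2348
record 25: 2348 + 102 = 2450
record 26: 2450 + 102 = 2552
record 27: 2552 + 102 = 2654
record 28: 2654 + 102 = 2756
record 29: 2756 + 102 = 2858
record 30: 2858 + 102 = 2960
record 31: 2960 + 102 = 3062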